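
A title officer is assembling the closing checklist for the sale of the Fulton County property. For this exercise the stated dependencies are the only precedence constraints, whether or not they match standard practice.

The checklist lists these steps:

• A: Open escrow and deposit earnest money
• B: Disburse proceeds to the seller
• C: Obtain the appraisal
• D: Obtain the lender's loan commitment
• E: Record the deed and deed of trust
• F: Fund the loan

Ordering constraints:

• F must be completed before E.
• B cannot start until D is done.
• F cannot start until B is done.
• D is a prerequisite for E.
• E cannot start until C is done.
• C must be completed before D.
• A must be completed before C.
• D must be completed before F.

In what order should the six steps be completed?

A is the only step with nothing outstanding, so it goes first.
C needed A, now all done → C.
D needed C, now all done → D.
B is the only step now ready → B.
F needed B and D, now all done → F.
That leaves E as the only ready step → E.

A, C, D, B, F, E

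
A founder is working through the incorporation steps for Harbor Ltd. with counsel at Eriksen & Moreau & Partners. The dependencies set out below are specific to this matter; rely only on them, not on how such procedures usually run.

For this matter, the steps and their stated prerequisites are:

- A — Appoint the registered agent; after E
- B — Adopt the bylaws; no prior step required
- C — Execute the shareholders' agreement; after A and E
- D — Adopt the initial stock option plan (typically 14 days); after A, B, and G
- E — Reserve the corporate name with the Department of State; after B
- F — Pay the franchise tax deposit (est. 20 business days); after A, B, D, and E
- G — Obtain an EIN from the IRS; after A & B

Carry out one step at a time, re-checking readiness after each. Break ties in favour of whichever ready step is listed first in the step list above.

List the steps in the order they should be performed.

B, E, A, C, G, D, F

B has no prerequisites → B first.
E is the only step now ready → E.
A needed E, now all done → A.
C and G are both available; C is listed earlier → C.
Next only G has its prerequisites met → G.
D needed A, B and G, now all done → D.
F is the only step now ready → F.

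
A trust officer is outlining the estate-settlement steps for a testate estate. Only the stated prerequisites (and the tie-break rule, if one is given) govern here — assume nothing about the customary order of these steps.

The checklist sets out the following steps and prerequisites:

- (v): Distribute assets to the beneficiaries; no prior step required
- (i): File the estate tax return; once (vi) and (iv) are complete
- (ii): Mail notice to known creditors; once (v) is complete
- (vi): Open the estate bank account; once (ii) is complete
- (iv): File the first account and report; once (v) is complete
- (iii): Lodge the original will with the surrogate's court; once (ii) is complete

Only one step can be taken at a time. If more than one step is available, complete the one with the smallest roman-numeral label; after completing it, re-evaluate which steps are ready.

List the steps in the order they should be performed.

(v) → (ii) → (iii) → (iv) → (vi) → (i)

Only (v) has no prerequisites, so it is first.
Now (ii) and (iv) have their prerequisites met. (ii) has the earlier label, so (ii) next.
Now (iii), (iv) and (vi) have their prerequisites met. (iii) has the earlier label, so (iii) next.
Now (iv) and (vi) have their prerequisites met. (iv) has the earlier label, so (iv) next.
That leaves (vi) as the only ready step → (vi).
(i) is the only step now ready → (i).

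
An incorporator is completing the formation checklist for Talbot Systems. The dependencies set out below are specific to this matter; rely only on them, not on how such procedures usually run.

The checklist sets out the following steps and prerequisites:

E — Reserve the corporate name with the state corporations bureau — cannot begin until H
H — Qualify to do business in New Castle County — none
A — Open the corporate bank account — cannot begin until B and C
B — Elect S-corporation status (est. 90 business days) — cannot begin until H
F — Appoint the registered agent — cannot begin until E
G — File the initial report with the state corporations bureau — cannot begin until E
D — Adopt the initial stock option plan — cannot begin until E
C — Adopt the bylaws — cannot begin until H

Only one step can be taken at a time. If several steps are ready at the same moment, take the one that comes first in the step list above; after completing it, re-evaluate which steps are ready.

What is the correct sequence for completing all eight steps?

H is the only step with nothing outstanding, so it goes first.
Now E, B and C have their prerequisites met. E is listed earlier, so E next.
B, F, G, D and C are all available; B is listed earlier → B.
Now F, G, D and C have their prerequisites met. F is listed earlier, so F next.
Now G, D and C have their prerequisites met. G is listed earlier, so G next.
Ready: D and C. D is listed earlier → D.
C needed H, now all done → C.
A needed B and C, now all done → A.

H → E → B → F → G → D → C → A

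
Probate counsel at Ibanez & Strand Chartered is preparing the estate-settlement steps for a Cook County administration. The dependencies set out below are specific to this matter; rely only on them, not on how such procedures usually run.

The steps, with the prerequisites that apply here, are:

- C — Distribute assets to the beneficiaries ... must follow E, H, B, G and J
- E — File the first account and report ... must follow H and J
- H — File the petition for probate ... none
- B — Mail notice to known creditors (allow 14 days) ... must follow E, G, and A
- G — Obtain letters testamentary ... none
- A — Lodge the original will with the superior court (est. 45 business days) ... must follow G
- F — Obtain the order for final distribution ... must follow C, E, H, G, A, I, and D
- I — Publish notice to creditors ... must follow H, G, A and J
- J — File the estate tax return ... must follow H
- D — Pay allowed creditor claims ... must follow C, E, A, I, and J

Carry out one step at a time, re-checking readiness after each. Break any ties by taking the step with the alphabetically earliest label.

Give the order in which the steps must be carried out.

G and H have no prerequisites; G has the earlier label, so G is first.
A now also ready, so the ready set is {A, H}; A has the earlier label → A.
H is the only step now ready → H.
That leaves J as the only ready step → J.
Ready: E and I. E has the earlier label → E.
B now also ready, so the ready set is {B, I}; B has the earlier label → B.
Ready: C and I. C has the earlier label → C.
I needed A, G, H and J, now all done → I.
Next only D has its prerequisites met → D.
That leaves F as the only ready step → F.

G A H J E B C I D F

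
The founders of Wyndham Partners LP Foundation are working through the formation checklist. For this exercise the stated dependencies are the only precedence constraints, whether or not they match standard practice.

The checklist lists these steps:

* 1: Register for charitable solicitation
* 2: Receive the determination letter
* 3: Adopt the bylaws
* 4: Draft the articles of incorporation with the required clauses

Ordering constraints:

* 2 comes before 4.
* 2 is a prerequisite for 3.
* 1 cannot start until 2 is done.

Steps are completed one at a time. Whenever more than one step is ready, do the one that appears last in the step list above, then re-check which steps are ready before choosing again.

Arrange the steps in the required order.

2, 4, 3, 1

Only 2 has no prerequisites, so it is first.
Ready: 4, 3 and 1. 4 is listed later → 4.
Now 3 and 1 have their prerequisites met. 3 is listed later, so 3 next.
That leaves 1 as the only ready step → 1.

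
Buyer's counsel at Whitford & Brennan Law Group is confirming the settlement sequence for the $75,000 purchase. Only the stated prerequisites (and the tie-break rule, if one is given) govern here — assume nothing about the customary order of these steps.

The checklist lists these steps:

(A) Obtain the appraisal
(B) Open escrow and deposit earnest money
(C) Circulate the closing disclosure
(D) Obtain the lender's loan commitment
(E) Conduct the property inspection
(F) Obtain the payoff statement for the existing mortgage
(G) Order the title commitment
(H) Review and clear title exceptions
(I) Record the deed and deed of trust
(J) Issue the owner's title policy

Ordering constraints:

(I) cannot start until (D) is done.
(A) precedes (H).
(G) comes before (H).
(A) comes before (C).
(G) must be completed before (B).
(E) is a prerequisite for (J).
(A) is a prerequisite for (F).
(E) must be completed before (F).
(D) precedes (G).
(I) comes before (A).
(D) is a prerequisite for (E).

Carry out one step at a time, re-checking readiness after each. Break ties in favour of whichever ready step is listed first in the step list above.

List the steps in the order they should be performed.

(D) → (E) → (G) → (B) → (I) → (A) → (C) → (F) → (H) → (J)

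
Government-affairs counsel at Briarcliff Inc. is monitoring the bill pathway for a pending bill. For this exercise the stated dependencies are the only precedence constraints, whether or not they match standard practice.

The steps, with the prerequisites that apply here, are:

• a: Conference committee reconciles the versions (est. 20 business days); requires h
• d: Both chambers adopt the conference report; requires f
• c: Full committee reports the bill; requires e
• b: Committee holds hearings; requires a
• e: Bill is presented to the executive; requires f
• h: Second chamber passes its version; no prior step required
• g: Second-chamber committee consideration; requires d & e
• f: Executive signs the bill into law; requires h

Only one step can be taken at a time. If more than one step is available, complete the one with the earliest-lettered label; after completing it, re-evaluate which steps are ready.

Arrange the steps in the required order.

h has no prerequisites → h first.
a and f are both available; a has the earlier label → a.
b now also ready, so the ready set is {b, f}; b has the earlier label → b.
Next only f has its prerequisites met → f.
Ready: d and e. d has the earlier label → d.
e needed f, now all done → e.
c and g are both available; c has the earlier label → c.
g needed d and e, now all done → g.

h, a, b, f, d, e, c, g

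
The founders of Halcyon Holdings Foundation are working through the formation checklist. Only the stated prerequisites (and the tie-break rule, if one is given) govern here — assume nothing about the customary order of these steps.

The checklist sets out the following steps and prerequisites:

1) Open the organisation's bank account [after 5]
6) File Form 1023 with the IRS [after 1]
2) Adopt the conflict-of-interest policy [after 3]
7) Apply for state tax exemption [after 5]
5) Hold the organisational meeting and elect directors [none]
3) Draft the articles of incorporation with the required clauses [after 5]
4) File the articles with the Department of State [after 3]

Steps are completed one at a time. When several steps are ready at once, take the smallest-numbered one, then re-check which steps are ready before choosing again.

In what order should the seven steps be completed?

Only 5 has no prerequisites, so it is first.
Ready: 1, 3 and 7. 1 has the earlier label → 1.
Now 3, 6 and 7 have their prerequisites met. 3 has the earlier label, so 3 next.
Ready: 2, 4, 6 and 7. 2 has the earlier label → 2.
Ready: 4, 6 and 7. 4 has the earlier label → 4.
Ready: 6 and 7. 6 has the earlier label → 6.
Next only 7 has its prerequisites met → 7.

5, 1, 3, 2, 4, 6, 7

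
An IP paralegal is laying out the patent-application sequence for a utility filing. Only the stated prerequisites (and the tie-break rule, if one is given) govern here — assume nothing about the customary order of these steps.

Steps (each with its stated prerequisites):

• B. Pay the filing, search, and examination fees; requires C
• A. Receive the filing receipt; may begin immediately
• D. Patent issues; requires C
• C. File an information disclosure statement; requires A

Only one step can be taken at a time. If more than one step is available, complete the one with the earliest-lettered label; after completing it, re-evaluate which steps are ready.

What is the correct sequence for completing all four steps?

A is the only step with nothing outstanding, so it goes first.
That leaves C as the only ready step → C.
Now B and D have their prerequisites met. B has the earlier label, so B next.
D needed C, now all done → D.

A, C, B, D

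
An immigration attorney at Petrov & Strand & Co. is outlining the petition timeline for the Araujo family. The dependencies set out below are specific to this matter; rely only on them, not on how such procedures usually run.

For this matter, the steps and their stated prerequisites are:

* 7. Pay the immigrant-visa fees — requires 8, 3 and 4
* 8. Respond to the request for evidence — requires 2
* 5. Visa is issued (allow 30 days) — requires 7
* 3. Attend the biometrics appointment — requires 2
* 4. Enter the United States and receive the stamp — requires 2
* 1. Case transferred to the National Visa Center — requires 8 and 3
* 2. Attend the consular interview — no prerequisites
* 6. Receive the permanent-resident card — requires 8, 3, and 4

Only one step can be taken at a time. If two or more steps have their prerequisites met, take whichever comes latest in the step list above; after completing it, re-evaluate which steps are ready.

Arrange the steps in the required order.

2 4 3 8 6 1 7 5

Only 2 has no prerequisites, so it is first.
4, 3 and 8 are all available; 4 is listed later → 4.
Ready: 3 and 8. 3 is listed later → 3.
8 needed 2, now all done → 8.
6, 1 and 7 are all available; 6 is listed later → 6.
1 and 7 are both available; 1 is listed later → 1.
7 is the only step now ready → 7.
5 needed 7, now all done → 5.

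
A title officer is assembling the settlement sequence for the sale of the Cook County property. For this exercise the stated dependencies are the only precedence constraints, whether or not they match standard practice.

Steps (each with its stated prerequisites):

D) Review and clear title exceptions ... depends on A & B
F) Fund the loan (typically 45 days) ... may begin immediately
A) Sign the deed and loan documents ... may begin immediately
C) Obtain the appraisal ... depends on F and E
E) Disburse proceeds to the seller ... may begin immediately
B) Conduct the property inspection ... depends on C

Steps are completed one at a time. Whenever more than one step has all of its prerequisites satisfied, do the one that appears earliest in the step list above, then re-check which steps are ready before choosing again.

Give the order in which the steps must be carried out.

F → A → E → C → B → D

Nothing is required for F, A and E. F is listed earlier → F first.
A and E are both available; A is listed earlier → A.
E is the only step now ready → E.
C needed F and E, now all done → C.
B needed C, now all done → B.
Next only D has its prerequisites met → D.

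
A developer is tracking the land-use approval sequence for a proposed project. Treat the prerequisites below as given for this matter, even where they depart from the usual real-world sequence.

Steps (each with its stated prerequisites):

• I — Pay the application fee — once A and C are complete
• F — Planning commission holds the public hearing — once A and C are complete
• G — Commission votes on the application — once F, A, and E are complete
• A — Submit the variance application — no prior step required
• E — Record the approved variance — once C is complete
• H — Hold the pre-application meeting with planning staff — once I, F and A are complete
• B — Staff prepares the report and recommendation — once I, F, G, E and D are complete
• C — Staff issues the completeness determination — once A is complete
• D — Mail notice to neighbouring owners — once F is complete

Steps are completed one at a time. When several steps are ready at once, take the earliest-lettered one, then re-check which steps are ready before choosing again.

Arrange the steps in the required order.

A has no prerequisites → A first.
C is the only step now ready → C.
Now E, F and I have their prerequisites met. E has the earlier label, so E next.
Now F and I have their prerequisites met. F has the earlier label, so F next.
D and G now also ready, so the ready set is {D, G, I}; D has the earlier label → D.
Ready: G and I. G has the earlier label → G.
I is the only step now ready → I.
B and H are both available; B has the earlier label → B.
That leaves H as the only ready step → H.

A, C, E, F, D, G, I, B, H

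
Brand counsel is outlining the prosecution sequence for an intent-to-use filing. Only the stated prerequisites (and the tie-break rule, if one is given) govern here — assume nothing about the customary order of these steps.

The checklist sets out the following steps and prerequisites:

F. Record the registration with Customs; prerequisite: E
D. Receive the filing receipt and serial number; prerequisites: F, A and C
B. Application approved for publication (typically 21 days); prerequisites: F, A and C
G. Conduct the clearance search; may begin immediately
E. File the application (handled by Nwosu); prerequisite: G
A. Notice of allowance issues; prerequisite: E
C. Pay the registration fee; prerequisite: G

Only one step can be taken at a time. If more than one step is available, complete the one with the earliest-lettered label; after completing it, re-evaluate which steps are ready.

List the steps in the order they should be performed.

G C E A F B D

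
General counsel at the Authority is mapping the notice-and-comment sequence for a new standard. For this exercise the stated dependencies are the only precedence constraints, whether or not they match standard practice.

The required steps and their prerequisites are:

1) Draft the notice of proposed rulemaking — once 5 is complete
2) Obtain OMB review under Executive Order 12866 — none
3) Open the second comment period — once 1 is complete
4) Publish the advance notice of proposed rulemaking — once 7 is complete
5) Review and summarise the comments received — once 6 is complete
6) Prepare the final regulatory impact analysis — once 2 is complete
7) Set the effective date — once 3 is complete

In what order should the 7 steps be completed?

2 → 6 → 5 → 1 → 3 → 7 → 4

2 has no prerequisites → 2 first.
6 needed 2, now all done → 6.
5 is the only step now ready → 5.
1 needed 5, now all done → 1.
Next only 3 has its prerequisites met → 3.
7 is the only step now ready → 7.
That leaves 4 as the only ready step → 4.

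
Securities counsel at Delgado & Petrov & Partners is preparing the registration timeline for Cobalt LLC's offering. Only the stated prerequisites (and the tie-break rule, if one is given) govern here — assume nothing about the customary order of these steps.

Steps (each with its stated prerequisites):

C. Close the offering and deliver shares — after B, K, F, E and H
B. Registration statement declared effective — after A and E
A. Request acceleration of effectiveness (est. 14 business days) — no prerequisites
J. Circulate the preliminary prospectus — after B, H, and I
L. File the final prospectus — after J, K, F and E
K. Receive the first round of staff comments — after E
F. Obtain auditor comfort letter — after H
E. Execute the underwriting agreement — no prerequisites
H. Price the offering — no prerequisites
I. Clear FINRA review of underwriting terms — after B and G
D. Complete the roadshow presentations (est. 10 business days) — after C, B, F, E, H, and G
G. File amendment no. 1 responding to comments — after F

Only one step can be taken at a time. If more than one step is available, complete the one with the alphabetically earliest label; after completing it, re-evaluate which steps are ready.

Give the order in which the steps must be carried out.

A, E and H have no prerequisites; A has the earlier label, so A is first.
E and H are both available; E has the earlier label → E.
Ready: B, H and K. B has the earlier label → B.
Now H and K have their prerequisites met. H has the earlier label, so H next.
Ready: F and K. F has the earlier label → F.
Now G and K have their prerequisites met. G has the earlier label, so G next.
Ready: I and K. I has the earlier label → I.
Ready: J and K. J has the earlier label → J.
K is the only step now ready → K.
C and L are both available; C has the earlier label → C.
D now also ready, so the ready set is {D, L}; D has the earlier label → D.
L is the only step now ready → L.

A E B H F G I J K C D L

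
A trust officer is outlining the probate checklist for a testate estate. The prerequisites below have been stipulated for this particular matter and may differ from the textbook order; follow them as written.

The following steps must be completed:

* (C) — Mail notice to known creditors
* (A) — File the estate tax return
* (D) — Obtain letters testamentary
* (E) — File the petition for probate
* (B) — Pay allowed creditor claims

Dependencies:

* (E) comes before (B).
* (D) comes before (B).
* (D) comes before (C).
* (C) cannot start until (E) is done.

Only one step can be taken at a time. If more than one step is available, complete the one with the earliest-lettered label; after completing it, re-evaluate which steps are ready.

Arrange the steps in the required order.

(A) (D) (E) (B) (C)

(A), (D) and (E) have no prerequisites; (A) has the earlier label, so (A) is first.
(D) and (E) are both available; (D) has the earlier label → (D).
(E) is the only step now ready → (E).
Now (B) and (C) have their prerequisites met. (B) has the earlier label, so (B) next.
Next only (C) has its prerequisites met → (C).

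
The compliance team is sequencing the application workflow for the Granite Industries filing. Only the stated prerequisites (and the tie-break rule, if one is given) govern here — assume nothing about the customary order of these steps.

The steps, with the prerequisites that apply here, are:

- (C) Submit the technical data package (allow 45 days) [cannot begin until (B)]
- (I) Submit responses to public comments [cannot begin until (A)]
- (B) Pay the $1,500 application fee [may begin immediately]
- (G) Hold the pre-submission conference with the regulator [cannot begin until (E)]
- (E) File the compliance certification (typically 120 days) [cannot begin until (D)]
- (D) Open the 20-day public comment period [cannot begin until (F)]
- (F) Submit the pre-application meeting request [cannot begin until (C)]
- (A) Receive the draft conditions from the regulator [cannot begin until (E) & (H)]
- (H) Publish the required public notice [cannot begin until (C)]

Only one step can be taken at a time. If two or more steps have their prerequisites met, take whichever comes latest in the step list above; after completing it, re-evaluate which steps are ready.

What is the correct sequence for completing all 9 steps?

(B) → (C) → (H) → (F) → (D) → (E) → (A) → (G) → (I)

(B) is the only step with nothing outstanding, so it goes first.
(C) needed (B), now all done → (C).
Ready: (H) and (F). (H) is listed later → (H).
(F) needed (C), now all done → (F).
(D) needed (F), now all done → (D).
(E) needed (D), now all done → (E).
Ready: (A) and (G). (A) is listed later → (A).
(I) now also ready, so the ready set is {(G), (I)}; (G) is listed later → (G).
(I) needed (A), now all done → (I).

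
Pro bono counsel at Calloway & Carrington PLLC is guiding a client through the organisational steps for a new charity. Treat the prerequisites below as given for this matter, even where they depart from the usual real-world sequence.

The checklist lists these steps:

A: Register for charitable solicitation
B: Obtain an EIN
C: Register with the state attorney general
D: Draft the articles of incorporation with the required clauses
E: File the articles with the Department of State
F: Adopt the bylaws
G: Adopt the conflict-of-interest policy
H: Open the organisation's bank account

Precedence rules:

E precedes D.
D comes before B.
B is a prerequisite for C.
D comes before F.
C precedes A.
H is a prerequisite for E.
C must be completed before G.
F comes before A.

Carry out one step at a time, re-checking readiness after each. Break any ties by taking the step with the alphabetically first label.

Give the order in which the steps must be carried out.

H, E, D, B, C, F, A, G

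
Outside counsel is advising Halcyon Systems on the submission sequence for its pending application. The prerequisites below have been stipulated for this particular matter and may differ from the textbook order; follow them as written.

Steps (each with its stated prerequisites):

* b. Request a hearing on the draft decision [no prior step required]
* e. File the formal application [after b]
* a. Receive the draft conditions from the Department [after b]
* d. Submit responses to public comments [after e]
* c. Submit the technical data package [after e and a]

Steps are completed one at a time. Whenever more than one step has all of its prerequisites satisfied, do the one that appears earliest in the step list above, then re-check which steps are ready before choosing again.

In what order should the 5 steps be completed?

b has no prerequisites → b first.
Ready: e and a. e is listed earlier → e.
Ready: a and d. a is listed earlier → a.
c now also ready, so the ready set is {d, c}; d is listed earlier → d.
That leaves c as the only ready step → c.

b, e, a, d, c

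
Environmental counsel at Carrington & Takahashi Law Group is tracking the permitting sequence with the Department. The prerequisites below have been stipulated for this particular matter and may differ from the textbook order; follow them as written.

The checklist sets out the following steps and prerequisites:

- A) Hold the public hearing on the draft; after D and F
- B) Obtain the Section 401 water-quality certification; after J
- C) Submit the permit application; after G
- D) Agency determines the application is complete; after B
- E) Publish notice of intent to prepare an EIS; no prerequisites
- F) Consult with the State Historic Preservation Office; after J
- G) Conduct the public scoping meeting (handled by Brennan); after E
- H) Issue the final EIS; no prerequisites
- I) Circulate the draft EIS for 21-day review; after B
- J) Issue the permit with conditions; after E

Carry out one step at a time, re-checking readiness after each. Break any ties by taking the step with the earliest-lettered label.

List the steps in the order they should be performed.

E, G, C, H, J, B, D, F, A, I

Nothing is required for E and H. E has the earlier label → E first.
G, H and J are all available; G has the earlier label → G.
Now C, H and J have their prerequisites met. C has the earlier label, so C next.
Now H and J have their prerequisites met. H has the earlier label, so H next.
J is the only step now ready → J.
B and F are both available; B has the earlier label → B.
Ready: D, F and I. D has the earlier label → D.
Ready: F and I. F has the earlier label → F.
Ready: A and I. A has the earlier label → A.
Next only I has its prerequisites met → I.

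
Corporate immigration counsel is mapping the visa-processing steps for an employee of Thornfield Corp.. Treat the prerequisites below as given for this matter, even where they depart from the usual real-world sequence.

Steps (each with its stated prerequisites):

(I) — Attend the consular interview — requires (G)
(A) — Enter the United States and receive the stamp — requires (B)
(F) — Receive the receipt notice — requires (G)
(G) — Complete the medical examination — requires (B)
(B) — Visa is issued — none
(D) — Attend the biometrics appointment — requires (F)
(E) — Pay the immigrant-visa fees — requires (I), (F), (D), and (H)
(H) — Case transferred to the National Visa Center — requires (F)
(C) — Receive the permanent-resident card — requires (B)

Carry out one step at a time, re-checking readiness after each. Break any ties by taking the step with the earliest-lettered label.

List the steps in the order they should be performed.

(B) is the only step with nothing outstanding, so it goes first.
(A), (C) and (G) are all available; (A) has the earlier label → (A).
Ready: (C) and (G). (C) has the earlier label → (C).
(G) needed (B), now all done → (G).
Now (F) and (I) have their prerequisites met. (F) has the earlier label, so (F) next.
(D), (H) and (I) are all available; (D) has the earlier label → (D).
Now (H) and (I) have their prerequisites met. (H) has the earlier label, so (H) next.
(I) needed (G), now all done → (I).
Next only (E) has its prerequisites met → (E).

(B), (A), (C), (G), (F), (D), (H), (I), (E)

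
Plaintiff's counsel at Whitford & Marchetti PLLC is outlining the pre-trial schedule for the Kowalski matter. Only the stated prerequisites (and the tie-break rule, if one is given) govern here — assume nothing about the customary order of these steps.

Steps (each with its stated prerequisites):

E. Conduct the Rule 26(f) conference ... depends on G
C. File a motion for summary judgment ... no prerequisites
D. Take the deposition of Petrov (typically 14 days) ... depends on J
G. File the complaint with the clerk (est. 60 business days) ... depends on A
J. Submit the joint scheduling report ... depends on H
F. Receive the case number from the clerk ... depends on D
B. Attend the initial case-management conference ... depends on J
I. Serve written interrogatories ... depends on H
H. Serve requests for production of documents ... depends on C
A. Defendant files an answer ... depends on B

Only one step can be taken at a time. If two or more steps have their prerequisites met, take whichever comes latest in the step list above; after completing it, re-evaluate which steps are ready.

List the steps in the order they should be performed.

C → H → I → J → B → A → G → D → F → E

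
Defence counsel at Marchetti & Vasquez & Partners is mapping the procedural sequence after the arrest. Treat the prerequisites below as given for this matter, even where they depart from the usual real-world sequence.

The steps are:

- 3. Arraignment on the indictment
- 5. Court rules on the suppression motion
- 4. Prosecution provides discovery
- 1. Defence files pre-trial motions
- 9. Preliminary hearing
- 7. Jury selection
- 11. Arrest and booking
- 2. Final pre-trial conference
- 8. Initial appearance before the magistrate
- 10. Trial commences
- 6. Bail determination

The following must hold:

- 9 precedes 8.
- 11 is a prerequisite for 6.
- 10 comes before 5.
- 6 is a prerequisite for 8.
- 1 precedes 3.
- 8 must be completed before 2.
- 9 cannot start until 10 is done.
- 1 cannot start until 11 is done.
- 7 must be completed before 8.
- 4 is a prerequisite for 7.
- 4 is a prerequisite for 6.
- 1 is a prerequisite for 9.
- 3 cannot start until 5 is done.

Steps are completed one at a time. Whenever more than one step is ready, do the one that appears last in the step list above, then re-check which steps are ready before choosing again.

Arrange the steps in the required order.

10 11 1 9 4 6 7 8 2 5 3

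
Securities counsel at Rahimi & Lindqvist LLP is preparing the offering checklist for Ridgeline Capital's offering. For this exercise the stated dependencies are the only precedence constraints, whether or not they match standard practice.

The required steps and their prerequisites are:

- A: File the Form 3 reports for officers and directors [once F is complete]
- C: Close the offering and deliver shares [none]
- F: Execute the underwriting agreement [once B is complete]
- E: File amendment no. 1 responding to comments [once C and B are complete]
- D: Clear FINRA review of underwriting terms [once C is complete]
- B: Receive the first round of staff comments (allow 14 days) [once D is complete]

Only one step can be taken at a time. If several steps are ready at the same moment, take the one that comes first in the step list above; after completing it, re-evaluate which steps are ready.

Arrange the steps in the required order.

C has no prerequisites → C first.
D needed C, now all done → D.
That leaves B as the only ready step → B.
Now F and E have their prerequisites met. F is listed earlier, so F next.
Ready: A and E. A is listed earlier → A.
That leaves E as the only ready step → E.

C, D, B, F, A, E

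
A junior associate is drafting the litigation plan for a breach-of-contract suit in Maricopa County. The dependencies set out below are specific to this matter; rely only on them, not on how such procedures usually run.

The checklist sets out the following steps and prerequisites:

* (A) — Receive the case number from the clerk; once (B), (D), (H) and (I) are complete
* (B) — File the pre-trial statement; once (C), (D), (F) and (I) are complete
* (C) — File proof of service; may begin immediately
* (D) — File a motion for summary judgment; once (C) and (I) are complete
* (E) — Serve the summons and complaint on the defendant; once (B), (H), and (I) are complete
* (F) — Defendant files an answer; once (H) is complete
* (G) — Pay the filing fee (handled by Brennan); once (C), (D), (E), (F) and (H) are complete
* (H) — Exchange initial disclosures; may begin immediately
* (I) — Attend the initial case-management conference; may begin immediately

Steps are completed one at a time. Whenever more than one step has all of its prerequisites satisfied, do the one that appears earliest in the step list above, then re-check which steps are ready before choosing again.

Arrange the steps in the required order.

(C), (H), (F), (I), (D), (B), (A), (E), (G)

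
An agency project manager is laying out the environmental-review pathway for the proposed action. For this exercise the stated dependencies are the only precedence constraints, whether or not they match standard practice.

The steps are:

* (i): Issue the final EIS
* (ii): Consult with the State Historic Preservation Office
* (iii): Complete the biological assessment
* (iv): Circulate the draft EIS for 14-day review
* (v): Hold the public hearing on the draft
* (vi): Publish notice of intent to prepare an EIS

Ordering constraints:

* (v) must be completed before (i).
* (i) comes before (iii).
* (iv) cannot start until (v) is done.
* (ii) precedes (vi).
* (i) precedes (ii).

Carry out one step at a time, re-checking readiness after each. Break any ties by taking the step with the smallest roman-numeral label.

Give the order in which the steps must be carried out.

(v) is the only step with nothing outstanding, so it goes first.
Now (i) and (iv) have their prerequisites met. (i) has the earlier label, so (i) next.
(ii), (iii) and (iv) are all available; (ii) has the earlier label → (ii).
(iii), (iv) and (vi) are all available; (iii) has the earlier label → (iii).
(iv) and (vi) are both available; (iv) has the earlier label → (iv).
Next only (vi) has its prerequisites met → (vi).

(v), (i), (ii), (iii), (iv), (vi)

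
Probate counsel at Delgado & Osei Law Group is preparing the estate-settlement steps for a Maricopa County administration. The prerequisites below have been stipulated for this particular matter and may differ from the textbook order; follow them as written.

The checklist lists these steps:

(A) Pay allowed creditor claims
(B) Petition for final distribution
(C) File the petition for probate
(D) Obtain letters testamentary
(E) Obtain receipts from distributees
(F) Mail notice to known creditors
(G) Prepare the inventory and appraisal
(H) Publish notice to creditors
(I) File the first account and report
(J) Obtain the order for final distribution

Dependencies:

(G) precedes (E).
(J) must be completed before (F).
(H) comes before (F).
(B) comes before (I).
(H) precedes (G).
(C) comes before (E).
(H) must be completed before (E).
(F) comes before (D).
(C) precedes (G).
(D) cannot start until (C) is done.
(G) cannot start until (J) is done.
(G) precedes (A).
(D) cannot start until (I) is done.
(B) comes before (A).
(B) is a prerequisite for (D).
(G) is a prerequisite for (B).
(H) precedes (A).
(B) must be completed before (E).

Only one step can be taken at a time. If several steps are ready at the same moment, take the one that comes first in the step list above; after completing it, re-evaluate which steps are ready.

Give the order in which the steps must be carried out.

(C), (H), (J), (F), (G), (B), (A), (E), (I), (D)

Nothing is required for (C), (H) and (J). (C) is listed earlier → (C) first.
(H) and (J) are both available; (H) is listed earlier → (H).
That leaves (J) as the only ready step → (J).
(F) and (G) are both available; (F) is listed earlier → (F).
(G) is the only step now ready → (G).
(B) needed (G), now all done → (B).
Now (A), (E) and (I) have their prerequisites met. (A) is listed earlier, so (A) next.
(E) and (I) are both available; (E) is listed earlier → (E).
That leaves (I) as the only ready step → (I).
(D) is the only step now ready → (D).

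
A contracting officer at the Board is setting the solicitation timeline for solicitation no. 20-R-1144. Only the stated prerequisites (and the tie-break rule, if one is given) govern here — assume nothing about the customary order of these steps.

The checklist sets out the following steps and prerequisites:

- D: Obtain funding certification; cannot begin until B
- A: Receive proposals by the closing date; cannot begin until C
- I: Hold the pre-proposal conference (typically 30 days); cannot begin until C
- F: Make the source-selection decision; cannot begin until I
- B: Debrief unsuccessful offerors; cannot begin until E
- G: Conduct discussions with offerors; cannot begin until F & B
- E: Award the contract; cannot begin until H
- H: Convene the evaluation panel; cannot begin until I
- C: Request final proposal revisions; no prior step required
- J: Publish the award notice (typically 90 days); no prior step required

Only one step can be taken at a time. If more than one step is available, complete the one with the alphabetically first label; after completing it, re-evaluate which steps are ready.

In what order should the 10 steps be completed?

C A I F H E B D G J

C and J have no prerequisites; C has the earlier label, so C is first.
A and I now also ready, so the ready set is {A, I, J}; A has the earlier label → A.
Now I and J have their prerequisites met. I has the earlier label, so I next.
Ready: F, H and J. F has the earlier label → F.
Now H and J have their prerequisites met. H has the earlier label, so H next.
E and J are both available; E has the earlier label → E.
Ready: B and J. B has the earlier label → B.
D and G now also ready, so the ready set is {D, G, J}; D has the earlier label → D.
Now G and J have their prerequisites met. G has the earlier label, so G next.
That leaves J as the only ready step → J.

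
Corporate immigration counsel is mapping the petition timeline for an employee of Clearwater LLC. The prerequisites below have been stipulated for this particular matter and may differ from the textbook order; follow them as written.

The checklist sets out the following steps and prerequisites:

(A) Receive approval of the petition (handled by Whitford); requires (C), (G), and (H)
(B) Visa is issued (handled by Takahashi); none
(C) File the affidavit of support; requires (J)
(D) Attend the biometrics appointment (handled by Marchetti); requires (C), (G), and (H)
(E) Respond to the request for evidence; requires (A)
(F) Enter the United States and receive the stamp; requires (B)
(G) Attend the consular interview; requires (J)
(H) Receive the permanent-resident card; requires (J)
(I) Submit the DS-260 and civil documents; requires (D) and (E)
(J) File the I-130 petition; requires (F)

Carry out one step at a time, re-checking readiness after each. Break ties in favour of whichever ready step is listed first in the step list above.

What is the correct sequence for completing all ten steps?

(B) (F) (J) (C) (G) (H) (A) (D) (E) (I)

(B) has no prerequisites → (B) first.
(F) needed (B), now all done → (F).
(J) is the only step now ready → (J).
Ready: (C), (G) and (H). (C) is listed earlier → (C).
(G) and (H) are both available; (G) is listed earlier → (G).
(H) needed (J), now all done → (H).
(A) and (D) are both available; (A) is listed earlier → (A).
Ready: (D) and (E). (D) is listed earlier → (D).
That leaves (E) as the only ready step → (E).
(I) needed (D) and (E), now all done → (I).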